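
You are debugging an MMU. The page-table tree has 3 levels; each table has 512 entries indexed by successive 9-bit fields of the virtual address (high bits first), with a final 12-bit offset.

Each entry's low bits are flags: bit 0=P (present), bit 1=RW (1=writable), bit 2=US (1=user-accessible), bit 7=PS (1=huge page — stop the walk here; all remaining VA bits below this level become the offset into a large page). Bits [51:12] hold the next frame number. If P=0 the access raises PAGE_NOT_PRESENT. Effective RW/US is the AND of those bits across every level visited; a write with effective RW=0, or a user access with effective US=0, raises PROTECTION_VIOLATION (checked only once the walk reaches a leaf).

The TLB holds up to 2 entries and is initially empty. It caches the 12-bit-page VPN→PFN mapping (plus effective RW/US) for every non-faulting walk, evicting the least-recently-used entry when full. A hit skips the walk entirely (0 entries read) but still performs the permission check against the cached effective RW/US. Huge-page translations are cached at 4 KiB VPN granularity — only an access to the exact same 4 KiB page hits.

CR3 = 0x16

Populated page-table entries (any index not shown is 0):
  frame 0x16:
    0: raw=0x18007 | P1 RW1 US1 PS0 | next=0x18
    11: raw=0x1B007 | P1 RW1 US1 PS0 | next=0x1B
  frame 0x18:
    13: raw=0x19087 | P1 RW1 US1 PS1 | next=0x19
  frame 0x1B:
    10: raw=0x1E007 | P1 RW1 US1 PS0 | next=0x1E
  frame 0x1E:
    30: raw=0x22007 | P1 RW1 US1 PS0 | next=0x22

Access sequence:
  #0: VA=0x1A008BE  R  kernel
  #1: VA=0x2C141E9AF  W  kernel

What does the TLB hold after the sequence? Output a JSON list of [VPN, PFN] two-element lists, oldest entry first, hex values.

Trace:
#0 VA=0x1A008BE (r,kernel):
  L0 @0x16[0] → 0x18007  P=1,RW=1,US=1,PS=0
  L1 @0x18[13] → 0x19087  P=1,RW=1,US=1,PS=1
  → PA=0x198BE (huge @L1)  (2 entries read)
#1 VA=0x2C141E9AF (w,kernel):
  L0 @0x16[11] → 0x1B007  P=1,RW=1,US=1,PS=0
  L1 @0x1B[10] → 0x1E007  P=1,RW=1,US=1,PS=0
  L2 @0x1E[30] → 0x22007  P=1,RW=1,US=1,PS=0
  → PA=0x229AF  (3 entries read)

TLB: [["0x1A00", "0x19"], ["0x2C141E", "0x22"]]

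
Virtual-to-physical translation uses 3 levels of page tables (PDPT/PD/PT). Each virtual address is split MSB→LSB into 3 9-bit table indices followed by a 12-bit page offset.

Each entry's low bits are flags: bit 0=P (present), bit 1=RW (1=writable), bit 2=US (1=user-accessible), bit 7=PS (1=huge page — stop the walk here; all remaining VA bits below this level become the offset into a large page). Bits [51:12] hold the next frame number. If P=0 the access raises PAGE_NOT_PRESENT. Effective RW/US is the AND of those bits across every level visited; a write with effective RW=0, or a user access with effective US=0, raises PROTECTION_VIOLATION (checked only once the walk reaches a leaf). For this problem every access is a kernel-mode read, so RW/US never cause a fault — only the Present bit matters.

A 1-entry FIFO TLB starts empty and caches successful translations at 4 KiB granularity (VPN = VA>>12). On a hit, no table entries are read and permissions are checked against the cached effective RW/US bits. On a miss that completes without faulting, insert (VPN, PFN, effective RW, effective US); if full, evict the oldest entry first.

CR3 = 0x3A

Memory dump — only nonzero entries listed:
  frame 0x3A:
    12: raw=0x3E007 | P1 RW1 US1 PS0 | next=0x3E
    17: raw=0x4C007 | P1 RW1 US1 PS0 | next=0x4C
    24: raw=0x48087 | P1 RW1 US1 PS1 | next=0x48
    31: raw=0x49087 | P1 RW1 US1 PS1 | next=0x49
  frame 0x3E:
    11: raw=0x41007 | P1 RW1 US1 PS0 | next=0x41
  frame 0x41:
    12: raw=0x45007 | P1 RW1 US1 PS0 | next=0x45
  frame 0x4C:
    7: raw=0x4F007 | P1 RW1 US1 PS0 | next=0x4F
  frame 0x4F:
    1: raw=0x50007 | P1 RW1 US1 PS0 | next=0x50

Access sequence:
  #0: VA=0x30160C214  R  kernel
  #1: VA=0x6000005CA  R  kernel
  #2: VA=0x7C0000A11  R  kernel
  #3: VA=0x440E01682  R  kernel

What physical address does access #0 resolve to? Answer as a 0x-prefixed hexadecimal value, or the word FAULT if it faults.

Walk each access:
#0 VA=0x30160C214 (r,kernel):
  [0] read 0x3A idx=12: raw=0x3E007 flags P=1 W=1 U=1 S=0
  [1] read 0x3E idx=11: raw=0x41007 flags P=1 W=1 U=1 S=0
  [2] read 0x41 idx=12: raw=0x45007 flags P=1 W=1 U=1 S=0
  ⇒ phys 0x45214  [3 reads]
#1 VA=0x6000005CA (r,kernel):
  [0] read 0x3A idx=24: raw=0x48087 flags P=1 W=1 U=1 S=1
  ⇒ phys 0x485CA (huge @L0)  [1 reads]
#2 VA=0x7C0000A11 (r,kernel):
  [0] read 0x3A idx=31: raw=0x49087 flags P=1 W=1 U=1 S=1
  ⇒ phys 0x49A11 (huge @L0)  [1 reads]
#3 VA=0x440E01682 (r,kernel):
  [0] read 0x3A idx=17: raw=0x4C007 flags P=1 W=1 U=1 S=0
  [1] read 0x4C idx=7: raw=0x4F007 flags P=1 W=1 U=1 S=0
  [2] read 0x4F idx=1: raw=0x50007 flags P=1 W=1 U=1 S=0
  ⇒ phys 0x50682  [3 reads]

Access #0 PA: 0x45214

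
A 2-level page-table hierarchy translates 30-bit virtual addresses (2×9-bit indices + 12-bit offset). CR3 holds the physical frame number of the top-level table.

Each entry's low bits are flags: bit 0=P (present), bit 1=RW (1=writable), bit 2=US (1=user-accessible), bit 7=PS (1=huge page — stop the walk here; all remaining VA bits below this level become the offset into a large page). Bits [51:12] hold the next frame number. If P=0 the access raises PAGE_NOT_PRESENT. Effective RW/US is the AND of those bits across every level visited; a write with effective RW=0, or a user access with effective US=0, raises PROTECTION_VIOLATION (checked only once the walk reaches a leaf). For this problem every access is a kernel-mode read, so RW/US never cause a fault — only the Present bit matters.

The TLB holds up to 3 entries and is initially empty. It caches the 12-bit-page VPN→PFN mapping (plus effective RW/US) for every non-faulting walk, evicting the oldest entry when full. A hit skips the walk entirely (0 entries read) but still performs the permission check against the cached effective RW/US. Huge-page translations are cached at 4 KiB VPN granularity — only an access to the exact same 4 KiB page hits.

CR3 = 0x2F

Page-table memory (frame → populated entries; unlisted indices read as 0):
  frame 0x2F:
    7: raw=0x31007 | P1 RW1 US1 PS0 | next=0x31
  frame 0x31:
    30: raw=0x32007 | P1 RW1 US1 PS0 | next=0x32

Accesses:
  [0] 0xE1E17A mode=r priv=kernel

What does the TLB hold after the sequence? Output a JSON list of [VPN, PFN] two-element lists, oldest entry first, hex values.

Trace:
#0 VA=0xE1E17A (r,kernel):
  [0] read 0x2F idx=7: raw=0x31007 flags P=1 W=1 U=1 S=0
  [1] read 0x31 idx=30: raw=0x32007 flags P=1 W=1 U=1 S=0
  ⇒ phys 0x3217A  [2 reads]

TLB: [["0xE1E", "0x32"]]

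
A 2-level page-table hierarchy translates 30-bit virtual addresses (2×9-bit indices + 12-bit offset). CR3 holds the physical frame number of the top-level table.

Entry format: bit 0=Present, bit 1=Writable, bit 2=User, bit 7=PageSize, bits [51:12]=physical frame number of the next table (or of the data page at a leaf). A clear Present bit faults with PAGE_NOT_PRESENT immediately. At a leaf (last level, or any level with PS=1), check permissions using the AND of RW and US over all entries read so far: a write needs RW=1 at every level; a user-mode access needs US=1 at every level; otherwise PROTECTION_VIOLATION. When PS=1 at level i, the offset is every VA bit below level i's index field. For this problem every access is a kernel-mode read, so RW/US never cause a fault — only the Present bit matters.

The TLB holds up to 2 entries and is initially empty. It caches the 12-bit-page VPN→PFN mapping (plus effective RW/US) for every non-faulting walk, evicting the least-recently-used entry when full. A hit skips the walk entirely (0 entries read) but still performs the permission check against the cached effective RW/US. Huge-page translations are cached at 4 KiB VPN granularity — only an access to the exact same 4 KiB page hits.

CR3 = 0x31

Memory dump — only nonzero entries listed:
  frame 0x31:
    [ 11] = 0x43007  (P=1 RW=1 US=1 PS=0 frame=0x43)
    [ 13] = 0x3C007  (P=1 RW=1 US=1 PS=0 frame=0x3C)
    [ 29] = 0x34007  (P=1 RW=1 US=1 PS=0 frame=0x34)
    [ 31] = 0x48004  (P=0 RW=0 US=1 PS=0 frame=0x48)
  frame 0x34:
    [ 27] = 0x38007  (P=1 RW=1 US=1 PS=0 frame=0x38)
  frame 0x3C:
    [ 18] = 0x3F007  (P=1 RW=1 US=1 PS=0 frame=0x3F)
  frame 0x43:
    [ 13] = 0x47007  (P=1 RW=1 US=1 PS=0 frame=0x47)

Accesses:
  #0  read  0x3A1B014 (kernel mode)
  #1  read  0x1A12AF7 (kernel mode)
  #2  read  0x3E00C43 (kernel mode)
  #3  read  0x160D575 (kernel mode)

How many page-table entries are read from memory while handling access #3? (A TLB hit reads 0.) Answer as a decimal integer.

Per-access translation:
#0 VA=0x3A1B014 (r,kernel):
  lvl0: tbl 0x31, slot 29 ⇒ 0x34007 (P1/RW1/US1/PS0)
  lvl1: tbl 0x34, slot 27 ⇒ 0x38007 (P1/RW1/US1/PS0)
  → PA=0x38014  (2 entries read)
#1 VA=0x1A12AF7 (r,kernel):
  lvl0: tbl 0x31, slot 13 ⇒ 0x3C007 (P1/RW1/US1/PS0)
  lvl1: tbl 0x3C, slot 18 ⇒ 0x3F007 (P1/RW1/US1/PS0)
  → PA=0x3FAF7  (2 entries read)
#2 VA=0x3E00C43 (r,kernel):
  lvl0: tbl 0x31, slot 31 ⇒ 0x48004 (P0/RW0/US1/PS0)
  → PAGE_NOT_PRESENT  (1 entries read)
#3 VA=0x160D575 (r,kernel):
  lvl0: tbl 0x31, slot 11 ⇒ 0x43007 (P1/RW1/US1/PS0)
  lvl1: tbl 0x43, slot 13 ⇒ 0x47007 (P1/RW1/US1/PS0)
  → PA=0x47575  (2 entries read)

Entries read for #3: 2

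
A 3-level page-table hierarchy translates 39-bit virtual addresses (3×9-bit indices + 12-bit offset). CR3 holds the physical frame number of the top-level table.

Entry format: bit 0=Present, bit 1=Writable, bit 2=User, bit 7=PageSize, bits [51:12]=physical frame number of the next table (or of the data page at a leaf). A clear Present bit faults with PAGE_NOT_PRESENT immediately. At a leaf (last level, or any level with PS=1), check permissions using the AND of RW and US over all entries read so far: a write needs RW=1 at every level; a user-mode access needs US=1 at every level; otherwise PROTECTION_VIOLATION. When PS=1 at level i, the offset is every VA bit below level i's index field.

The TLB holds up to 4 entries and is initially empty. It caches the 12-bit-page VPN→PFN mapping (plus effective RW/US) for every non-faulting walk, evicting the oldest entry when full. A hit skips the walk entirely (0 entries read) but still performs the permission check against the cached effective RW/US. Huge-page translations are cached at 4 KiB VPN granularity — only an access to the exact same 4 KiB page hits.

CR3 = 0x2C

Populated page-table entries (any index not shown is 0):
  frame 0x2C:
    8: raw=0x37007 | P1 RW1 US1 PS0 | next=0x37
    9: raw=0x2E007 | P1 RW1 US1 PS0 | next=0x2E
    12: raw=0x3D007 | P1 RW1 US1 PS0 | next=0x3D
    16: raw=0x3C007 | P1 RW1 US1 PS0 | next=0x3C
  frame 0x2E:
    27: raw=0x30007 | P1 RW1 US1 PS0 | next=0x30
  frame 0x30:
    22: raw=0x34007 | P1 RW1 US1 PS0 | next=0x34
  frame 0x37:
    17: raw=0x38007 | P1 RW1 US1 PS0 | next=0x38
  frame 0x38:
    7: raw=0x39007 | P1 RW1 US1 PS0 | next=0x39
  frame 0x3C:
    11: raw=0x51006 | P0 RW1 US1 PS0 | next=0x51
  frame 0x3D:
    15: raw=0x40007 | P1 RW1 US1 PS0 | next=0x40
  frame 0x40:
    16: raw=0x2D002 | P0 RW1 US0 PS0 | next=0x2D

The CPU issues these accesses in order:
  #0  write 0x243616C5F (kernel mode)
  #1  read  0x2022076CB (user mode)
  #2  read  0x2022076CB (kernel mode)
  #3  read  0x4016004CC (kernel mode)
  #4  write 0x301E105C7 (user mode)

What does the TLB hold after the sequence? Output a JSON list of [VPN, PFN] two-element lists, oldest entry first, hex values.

Per-access translation:
#0 VA=0x243616C5F (w,kernel):
  lvl0: tbl 0x2C, slot 9 ⇒ 0x2E007 (P1/RW1/US1/PS0)
  lvl1: tbl 0x2E, slot 27 ⇒ 0x30007 (P1/RW1/US1/PS0)
  lvl2: tbl 0x30, slot 22 ⇒ 0x34007 (P1/RW1/US1/PS0)
  ⇒ phys 0x34C5F  [3 reads]
#1 VA=0x2022076CB (r,user):
  lvl0: tbl 0x2C, slot 8 ⇒ 0x37007 (P1/RW1/US1/PS0)
  lvl1: tbl 0x37, slot 17 ⇒ 0x38007 (P1/RW1/US1/PS0)
  lvl2: tbl 0x38, slot 7 ⇒ 0x39007 (P1/RW1/US1/PS0)
  ⇒ phys 0x396CB  [3 reads]
#2 VA=0x2022076CB (r,kernel):
  TLB hit vpn=0x202207 → PA=0x396CB
#3 VA=0x4016004CC (r,kernel):
  lvl0: tbl 0x2C, slot 16 ⇒ 0x3C007 (P1/RW1/US1/PS0)
  lvl1: tbl 0x3C, slot 11 ⇒ 0x51006 (P0/RW1/US1/PS0)
  ⇒ fault: PAGE_NOT_PRESENT  — 2 lookups
#4 VA=0x301E105C7 (w,user):
  lvl0: tbl 0x2C, slot 12 ⇒ 0x3D007 (P1/RW1/US1/PS0)
  lvl1: tbl 0x3D, slot 15 ⇒ 0x40007 (P1/RW1/US1/PS0)
  lvl2: tbl 0x40, slot 16 ⇒ 0x2D002 (P0/RW1/US0/PS0)
  ⇒ fault: PAGE_NOT_PRESENT  — 3 lookups

TLB: [["0x243616", "0x34"], ["0x202207", "0x39"]]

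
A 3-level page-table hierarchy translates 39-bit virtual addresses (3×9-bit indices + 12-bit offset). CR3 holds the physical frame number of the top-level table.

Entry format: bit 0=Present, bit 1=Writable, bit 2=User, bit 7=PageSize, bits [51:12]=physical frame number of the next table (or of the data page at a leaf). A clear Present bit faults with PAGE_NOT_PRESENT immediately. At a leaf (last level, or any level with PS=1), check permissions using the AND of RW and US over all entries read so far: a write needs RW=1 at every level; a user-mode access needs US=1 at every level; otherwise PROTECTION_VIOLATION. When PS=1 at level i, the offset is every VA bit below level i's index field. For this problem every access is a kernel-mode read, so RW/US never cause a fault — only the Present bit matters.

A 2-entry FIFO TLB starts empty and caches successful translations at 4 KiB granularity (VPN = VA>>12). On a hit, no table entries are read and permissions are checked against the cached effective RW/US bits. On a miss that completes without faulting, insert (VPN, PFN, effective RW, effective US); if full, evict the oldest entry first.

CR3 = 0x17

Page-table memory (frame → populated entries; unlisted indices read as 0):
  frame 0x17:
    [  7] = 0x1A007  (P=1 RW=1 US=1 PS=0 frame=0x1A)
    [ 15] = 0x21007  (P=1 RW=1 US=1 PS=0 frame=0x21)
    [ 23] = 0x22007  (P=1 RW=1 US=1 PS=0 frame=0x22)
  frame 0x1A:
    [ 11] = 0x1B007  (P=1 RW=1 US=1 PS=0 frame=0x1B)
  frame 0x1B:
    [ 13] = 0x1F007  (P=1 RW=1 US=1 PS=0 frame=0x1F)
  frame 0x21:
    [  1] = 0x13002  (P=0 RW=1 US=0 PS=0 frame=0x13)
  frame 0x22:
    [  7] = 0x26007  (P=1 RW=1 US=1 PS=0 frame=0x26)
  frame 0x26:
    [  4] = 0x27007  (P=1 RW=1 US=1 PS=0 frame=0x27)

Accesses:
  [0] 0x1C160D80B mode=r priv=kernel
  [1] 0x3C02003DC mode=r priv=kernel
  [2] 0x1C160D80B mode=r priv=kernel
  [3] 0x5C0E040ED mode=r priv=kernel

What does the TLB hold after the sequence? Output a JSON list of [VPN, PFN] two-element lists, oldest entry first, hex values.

Walk each access:
#0 VA=0x1C160D80B (r,kernel):
  L0 @0x17[7] → 0x1A007  P=1,RW=1,US=1,PS=0
  L1 @0x1A[11] → 0x1B007  P=1,RW=1,US=1,PS=0
  L2 @0x1B[13] → 0x1F007  P=1,RW=1,US=1,PS=0
  ⇒ phys 0x1F80B  [3 reads]
#1 VA=0x3C02003DC (r,kernel):
  L0 @0x17[15] → 0x21007  P=1,RW=1,US=1,PS=0
  L1 @0x21[1] → 0x13002  P=0,RW=1,US=0,PS=0
  ✗ PAGE_NOT_PRESENT  [2 reads]
#2 VA=0x1C160D80B (r,kernel):
  TLB hit vpn=0x1C160D → PA=0x1F80B
#3 VA=0x5C0E040ED (r,kernel):
  L0 @0x17[23] → 0x22007  P=1,RW=1,US=1,PS=0
  L1 @0x22[7] → 0x26007  P=1,RW=1,US=1,PS=0
  L2 @0x26[4] → 0x27007  P=1,RW=1,US=1,PS=0
  ⇒ phys 0x270ED  [3 reads]

TLB: [["0x1C160D", "0x1F"], ["0x5C0E04", "0x27"]]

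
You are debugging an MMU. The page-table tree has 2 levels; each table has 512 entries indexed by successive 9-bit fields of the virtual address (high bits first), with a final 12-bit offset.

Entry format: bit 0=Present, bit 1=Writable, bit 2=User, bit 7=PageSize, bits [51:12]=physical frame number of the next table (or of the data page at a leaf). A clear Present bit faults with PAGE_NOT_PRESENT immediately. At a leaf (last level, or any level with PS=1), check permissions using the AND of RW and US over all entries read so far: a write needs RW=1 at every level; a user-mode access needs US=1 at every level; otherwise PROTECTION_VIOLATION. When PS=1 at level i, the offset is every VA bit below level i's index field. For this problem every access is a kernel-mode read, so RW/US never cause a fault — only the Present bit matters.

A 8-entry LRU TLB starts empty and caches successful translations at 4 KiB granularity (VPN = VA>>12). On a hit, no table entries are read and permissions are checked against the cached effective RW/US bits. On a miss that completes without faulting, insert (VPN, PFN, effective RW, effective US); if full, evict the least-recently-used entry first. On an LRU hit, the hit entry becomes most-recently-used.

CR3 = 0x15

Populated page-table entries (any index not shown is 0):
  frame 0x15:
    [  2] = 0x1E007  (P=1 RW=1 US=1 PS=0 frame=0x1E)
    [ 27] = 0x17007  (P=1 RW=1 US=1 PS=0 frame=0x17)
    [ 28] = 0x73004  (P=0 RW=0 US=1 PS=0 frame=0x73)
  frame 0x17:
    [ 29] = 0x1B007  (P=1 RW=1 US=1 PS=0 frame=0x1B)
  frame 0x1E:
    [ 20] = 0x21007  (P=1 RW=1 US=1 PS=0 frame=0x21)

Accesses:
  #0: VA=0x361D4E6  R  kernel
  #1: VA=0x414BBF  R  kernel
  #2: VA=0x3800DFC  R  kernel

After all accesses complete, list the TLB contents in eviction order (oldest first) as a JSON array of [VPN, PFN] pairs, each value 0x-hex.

Walk each access:
#0 VA=0x361D4E6 (r,kernel):
  L0 @0x15[27] → 0x17007  P=1,RW=1,US=1,PS=0
  L1 @0x17[29] → 0x1B007  P=1,RW=1,US=1,PS=0
  → PA=0x1B4E6  (2 entries read)
#1 VA=0x414BBF (r,kernel):
  L0 @0x15[2] → 0x1E007  P=1,RW=1,US=1,PS=0
  L1 @0x1E[20] → 0x21007  P=1,RW=1,US=1,PS=0
  → PA=0x21BBF  (2 entries read)
#2 VA=0x3800DFC (r,kernel):
  L0 @0x15[28] → 0x73004  P=0,RW=0,US=1,PS=0
  ⇒ fault: PAGE_NOT_PRESENT  — 1 lookups

TLB: [["0x361D", "0x1B"], ["0x414", "0x21"]]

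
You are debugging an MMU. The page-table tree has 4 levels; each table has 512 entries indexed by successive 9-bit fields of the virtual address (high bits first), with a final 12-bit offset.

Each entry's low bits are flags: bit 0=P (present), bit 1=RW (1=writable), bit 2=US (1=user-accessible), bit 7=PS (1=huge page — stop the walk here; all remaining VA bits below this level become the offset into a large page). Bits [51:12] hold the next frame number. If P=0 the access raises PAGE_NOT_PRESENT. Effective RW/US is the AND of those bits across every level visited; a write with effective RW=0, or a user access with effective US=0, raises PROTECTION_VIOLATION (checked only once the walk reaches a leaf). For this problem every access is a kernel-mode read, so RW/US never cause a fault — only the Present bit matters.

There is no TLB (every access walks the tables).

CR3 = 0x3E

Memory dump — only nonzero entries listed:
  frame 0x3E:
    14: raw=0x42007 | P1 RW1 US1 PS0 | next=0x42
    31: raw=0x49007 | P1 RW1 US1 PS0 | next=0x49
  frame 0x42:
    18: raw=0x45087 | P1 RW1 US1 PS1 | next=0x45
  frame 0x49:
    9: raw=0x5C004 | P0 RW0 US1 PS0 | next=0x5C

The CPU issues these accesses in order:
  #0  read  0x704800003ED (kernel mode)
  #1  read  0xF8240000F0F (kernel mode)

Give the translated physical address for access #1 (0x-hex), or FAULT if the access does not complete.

Trace:
#0 VA=0x704800003ED (r,kernel):
  L0: frame=0x3E idx=14 entry=0x42007 [P=1 RW=1 US=1 PS=0]
  L1: frame=0x42 idx=18 entry=0x45087 [P=1 RW=1 US=1 PS=1]
  ⇒ phys 0x453ED (huge @L1)  [2 reads]
#1 VA=0xF8240000F0F (r,kernel):
  L0: frame=0x3E idx=31 entry=0x49007 [P=1 RW=1 US=1 PS=0]
  L1: frame=0x49 idx=9 entry=0x5C004 [P=0 RW=0 US=1 PS=0]
  ✗ PAGE_NOT_PRESENT  [2 reads]

Access #1 PA: FAULT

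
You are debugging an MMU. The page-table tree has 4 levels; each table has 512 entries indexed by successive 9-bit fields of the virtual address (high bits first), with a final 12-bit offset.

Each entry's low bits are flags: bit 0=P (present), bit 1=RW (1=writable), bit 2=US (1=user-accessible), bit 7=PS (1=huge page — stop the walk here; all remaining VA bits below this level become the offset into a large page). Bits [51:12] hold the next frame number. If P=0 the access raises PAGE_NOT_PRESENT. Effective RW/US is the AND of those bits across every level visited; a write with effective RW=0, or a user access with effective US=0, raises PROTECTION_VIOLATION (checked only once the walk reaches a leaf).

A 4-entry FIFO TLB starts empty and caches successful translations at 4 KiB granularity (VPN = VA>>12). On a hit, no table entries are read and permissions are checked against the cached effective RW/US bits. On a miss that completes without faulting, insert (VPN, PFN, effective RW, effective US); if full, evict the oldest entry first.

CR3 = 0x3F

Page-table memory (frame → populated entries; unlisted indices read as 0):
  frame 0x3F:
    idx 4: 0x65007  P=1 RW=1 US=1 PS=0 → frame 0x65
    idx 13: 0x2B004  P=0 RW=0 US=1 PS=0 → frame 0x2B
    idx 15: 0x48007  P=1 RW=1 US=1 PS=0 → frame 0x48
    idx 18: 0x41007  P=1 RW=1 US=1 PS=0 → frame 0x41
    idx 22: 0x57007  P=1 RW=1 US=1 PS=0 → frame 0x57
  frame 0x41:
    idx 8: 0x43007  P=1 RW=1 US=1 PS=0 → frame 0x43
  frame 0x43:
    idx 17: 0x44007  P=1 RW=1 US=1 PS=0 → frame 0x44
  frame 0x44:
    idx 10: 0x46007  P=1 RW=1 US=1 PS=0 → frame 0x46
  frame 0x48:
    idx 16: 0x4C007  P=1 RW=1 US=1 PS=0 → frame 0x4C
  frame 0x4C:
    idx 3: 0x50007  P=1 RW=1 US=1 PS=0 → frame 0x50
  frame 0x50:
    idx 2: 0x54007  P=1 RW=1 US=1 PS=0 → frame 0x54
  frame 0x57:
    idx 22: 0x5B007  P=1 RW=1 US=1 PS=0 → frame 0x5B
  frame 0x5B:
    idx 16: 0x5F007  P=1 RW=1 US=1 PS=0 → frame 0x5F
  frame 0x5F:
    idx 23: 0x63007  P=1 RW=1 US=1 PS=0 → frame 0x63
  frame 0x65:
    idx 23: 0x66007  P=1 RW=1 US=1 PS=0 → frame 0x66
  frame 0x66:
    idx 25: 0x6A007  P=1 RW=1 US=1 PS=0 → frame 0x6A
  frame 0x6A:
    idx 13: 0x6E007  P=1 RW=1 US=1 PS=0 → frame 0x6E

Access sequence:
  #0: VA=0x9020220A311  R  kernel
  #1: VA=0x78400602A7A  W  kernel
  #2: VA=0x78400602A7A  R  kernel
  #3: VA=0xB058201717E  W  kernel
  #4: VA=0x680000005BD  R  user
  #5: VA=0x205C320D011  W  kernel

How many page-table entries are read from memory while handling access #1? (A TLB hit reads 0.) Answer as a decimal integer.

Trace:
#0 VA=0x9020220A311 (r,kernel):
  [0] read 0x3F idx=18: raw=0x41007 flags P=1 W=1 U=1 S=0
  [1] read 0x41 idx=8: raw=0x43007 flags P=1 W=1 U=1 S=0
  [2] read 0x43 idx=17: raw=0x44007 flags P=1 W=1 U=1 S=0
  [3] read 0x44 idx=10: raw=0x46007 flags P=1 W=1 U=1 S=0
  → PA=0x46311  (4 entries read)
#1 VA=0x78400602A7A (w,kernel):
  [0] read 0x3F idx=15: raw=0x48007 flags P=1 W=1 U=1 S=0
  [1] read 0x48 idx=16: raw=0x4C007 flags P=1 W=1 U=1 S=0
  [2] read 0x4C idx=3: raw=0x50007 flags P=1 W=1 U=1 S=0
  [3] read 0x50 idx=2: raw=0x54007 flags P=1 W=1 U=1 S=0
  → PA=0x54A7A  (4 entries read)
#2 VA=0x78400602A7A (r,kernel):
  TLB hit vpn=0x78400602 → PA=0x54A7A
#3 VA=0xB058201717E (w,kernel):
  [0] read 0x3F idx=22: raw=0x57007 flags P=1 W=1 U=1 S=0
  [1] read 0x57 idx=22: raw=0x5B007 flags P=1 W=1 U=1 S=0
  [2] read 0x5B idx=16: raw=0x5F007 flags P=1 W=1 U=1 S=0
  [3] read 0x5F idx=23: raw=0x63007 flags P=1 W=1 U=1 S=0
  → PA=0x6317E  (4 entries read)
#4 VA=0x680000005BD (r,user):
  [0] read 0x3F idx=13: raw=0x2B004 flags P=0 W=0 U=1 S=0
  ⇒ fault: PAGE_NOT_PRESENT  — 1 lookups
#5 VA=0x205C320D011 (w,kernel):
  [0] read 0x3F idx=4: raw=0x65007 flags P=1 W=1 U=1 S=0
  [1] read 0x65 idx=23: raw=0x66007 flags P=1 W=1 U=1 S=0
  [2] read 0x66 idx=25: raw=0x6A007 flags P=1 W=1 U=1 S=0
  [3] read 0x6A idx=13: raw=0x6E007 flags P=1 W=1 U=1 S=0
  → PA=0x6E011  (4 entries read)

Entries read for #1: 4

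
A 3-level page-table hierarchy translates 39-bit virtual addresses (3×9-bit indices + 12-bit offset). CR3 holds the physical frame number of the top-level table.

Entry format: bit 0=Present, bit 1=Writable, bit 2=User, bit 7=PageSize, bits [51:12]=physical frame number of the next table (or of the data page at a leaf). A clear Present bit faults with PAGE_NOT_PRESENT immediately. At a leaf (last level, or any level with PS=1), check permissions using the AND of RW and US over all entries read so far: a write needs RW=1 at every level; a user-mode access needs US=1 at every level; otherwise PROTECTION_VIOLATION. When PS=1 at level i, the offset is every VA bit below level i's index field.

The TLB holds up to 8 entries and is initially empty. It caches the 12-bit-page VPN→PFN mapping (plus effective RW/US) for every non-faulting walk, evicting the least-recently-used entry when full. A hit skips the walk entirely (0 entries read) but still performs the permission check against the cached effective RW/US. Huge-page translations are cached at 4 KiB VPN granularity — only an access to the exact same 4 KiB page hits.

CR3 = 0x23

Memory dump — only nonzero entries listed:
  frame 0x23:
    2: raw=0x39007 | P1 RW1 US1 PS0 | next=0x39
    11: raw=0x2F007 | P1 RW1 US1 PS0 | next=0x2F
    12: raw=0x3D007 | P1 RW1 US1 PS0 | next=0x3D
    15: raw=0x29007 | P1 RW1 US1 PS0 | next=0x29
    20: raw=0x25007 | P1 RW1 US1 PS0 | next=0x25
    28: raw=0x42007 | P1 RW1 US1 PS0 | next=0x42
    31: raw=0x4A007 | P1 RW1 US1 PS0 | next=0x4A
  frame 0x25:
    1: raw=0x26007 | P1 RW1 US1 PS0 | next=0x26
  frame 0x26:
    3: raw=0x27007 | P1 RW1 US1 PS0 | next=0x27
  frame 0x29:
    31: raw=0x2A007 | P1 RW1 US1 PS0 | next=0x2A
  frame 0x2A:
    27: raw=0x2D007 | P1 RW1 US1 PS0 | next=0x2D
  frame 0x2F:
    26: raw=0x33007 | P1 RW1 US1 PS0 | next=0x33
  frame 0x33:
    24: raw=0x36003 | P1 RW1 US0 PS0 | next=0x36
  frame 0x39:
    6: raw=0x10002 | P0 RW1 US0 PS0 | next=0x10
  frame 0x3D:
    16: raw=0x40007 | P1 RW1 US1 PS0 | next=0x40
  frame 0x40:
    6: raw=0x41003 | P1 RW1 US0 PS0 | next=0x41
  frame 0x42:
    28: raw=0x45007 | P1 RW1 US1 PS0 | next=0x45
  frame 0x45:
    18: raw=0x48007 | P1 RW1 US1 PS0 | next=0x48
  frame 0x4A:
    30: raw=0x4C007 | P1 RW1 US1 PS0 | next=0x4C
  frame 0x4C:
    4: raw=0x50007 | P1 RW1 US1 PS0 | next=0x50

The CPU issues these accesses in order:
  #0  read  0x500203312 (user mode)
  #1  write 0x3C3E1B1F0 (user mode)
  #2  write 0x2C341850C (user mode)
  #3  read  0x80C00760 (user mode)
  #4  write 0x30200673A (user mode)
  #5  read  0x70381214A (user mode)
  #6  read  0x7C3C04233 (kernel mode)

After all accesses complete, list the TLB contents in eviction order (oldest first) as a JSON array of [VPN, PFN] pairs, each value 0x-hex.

Trace:
#0 VA=0x500203312 (r,user):
  L0: frame=0x23 idx=20 entry=0x25007 [P=1 RW=1 US=1 PS=0]
  L1: frame=0x25 idx=1 entry=0x26007 [P=1 RW=1 US=1 PS=0]
  L2: frame=0x26 idx=3 entry=0x27007 [P=1 RW=1 US=1 PS=0]
  ⇒ phys 0x27312  [3 reads]
#1 VA=0x3C3E1B1F0 (w,user):
  L0: frame=0x23 idx=15 entry=0x29007 [P=1 RW=1 US=1 PS=0]
  L1: frame=0x29 idx=31 entry=0x2A007 [P=1 RW=1 US=1 PS=0]
  L2: frame=0x2A idx=27 entry=0x2D007 [P=1 RW=1 US=1 PS=0]
  ⇒ phys 0x2D1F0  [3 reads]
#2 VA=0x2C341850C (w,user):
  L0: frame=0x23 idx=11 entry=0x2F007 [P=1 RW=1 US=1 PS=0]
  L1: frame=0x2F idx=26 entry=0x33007 [P=1 RW=1 US=1 PS=0]
  L2: frame=0x33 idx=24 entry=0x36003 [P=1 RW=1 US=0 PS=0]
  ✗ PROTECTION_VIOLATION  [3 reads]
#3 VA=0x80C00760 (r,user):
  L0: frame=0x23 idx=2 entry=0x39007 [P=1 RW=1 US=1 PS=0]
  L1: frame=0x39 idx=6 entry=0x10002 [P=0 RW=1 US=0 PS=0]
  ✗ PAGE_NOT_PRESENT  [2 reads]
#4 VA=0x30200673A (w,user):
  L0: frame=0x23 idx=12 entry=0x3D007 [P=1 RW=1 US=1 PS=0]
  L1: frame=0x3D idx=16 entry=0x40007 [P=1 RW=1 US=1 PS=0]
  L2: frame=0x40 idx=6 entry=0x41003 [P=1 RW=1 US=0 PS=0]
  ✗ PROTECTION_VIOLATION  [3 reads]
#5 VA=0x70381214A (r,user):
  L0: frame=0x23 idx=28 entry=0x42007 [P=1 RW=1 US=1 PS=0]
  L1: frame=0x42 idx=28 entry=0x45007 [P=1 RW=1 US=1 PS=0]
  L2: frame=0x45 idx=18 entry=0x48007 [P=1 RW=1 US=1 PS=0]
  ⇒ phys 0x4814A  [3 reads]
#6 VA=0x7C3C04233 (r,kernel):
  L0: frame=0x23 idx=31 entry=0x4A007 [P=1 RW=1 US=1 PS=0]
  L1: frame=0x4A idx=30 entry=0x4C007 [P=1 RW=1 US=1 PS=0]
  L2: frame=0x4C idx=4 entry=0x50007 [P=1 RW=1 US=1 PS=0]
  ⇒ phys 0x50233  [3 reads]

TLB: [["0x500203", "0x27"], ["0x3C3E1B", "0x2D"], ["0x703812", "0x48"], ["0x7C3C04", "0x50"]]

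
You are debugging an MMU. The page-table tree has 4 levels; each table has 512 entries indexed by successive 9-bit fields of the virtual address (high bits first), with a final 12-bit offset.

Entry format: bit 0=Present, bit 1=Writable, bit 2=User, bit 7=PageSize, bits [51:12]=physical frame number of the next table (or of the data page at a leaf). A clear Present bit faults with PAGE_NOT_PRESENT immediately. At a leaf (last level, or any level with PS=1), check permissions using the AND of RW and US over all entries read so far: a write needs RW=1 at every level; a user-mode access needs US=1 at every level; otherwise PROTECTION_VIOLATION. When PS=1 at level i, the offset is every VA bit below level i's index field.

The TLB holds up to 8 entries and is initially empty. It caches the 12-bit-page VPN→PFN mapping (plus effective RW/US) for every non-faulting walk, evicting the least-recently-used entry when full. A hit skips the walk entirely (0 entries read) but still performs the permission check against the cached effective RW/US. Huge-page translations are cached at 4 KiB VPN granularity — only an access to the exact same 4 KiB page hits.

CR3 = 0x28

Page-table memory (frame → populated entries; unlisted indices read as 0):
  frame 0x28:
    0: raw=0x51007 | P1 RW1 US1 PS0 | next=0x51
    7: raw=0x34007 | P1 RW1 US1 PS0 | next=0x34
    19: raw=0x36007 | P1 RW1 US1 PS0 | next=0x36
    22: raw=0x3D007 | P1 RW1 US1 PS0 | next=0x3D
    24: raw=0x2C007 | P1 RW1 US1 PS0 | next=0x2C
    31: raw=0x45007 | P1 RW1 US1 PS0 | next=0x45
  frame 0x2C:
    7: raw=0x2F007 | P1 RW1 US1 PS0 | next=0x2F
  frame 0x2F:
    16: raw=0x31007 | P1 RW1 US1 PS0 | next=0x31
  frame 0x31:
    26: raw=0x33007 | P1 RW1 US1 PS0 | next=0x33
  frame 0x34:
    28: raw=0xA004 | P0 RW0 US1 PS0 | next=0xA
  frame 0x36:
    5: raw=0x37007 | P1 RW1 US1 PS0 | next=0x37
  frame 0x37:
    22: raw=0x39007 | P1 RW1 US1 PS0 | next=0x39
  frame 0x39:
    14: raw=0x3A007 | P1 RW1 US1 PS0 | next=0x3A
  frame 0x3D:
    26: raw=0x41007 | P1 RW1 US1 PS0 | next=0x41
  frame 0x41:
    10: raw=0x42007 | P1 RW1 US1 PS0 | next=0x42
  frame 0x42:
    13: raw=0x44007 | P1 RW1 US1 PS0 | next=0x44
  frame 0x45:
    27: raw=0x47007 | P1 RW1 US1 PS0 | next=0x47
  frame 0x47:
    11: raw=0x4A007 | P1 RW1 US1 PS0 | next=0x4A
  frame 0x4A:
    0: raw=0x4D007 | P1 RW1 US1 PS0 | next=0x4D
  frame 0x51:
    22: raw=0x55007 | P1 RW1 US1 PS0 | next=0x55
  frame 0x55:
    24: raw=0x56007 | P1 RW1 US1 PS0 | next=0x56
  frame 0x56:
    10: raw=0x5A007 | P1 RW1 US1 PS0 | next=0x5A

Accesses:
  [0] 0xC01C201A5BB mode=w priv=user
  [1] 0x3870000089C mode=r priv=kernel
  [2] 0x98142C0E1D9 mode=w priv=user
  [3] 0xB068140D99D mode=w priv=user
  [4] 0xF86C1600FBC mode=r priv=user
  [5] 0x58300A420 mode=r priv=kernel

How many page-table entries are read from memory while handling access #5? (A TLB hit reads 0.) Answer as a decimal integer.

Trace:
#0 VA=0xC01C201A5BB (w,user):
  L0: frame=0x28 idx=24 entry=0x2C007 [P=1 RW=1 US=1 PS=0]
  L1: frame=0x2C idx=7 entry=0x2F007 [P=1 RW=1 US=1 PS=0]
  L2: frame=0x2F idx=16 entry=0x31007 [P=1 RW=1 US=1 PS=0]
  L3: frame=0x31 idx=26 entry=0x33007 [P=1 RW=1 US=1 PS=0]
  ✓ 0x335BB  — 4 lookups
#1 VA=0x3870000089C (r,kernel):
  L0: frame=0x28 idx=7 entry=0x34007 [P=1 RW=1 US=1 PS=0]
  L1: frame=0x34 idx=28 entry=0xA004 [P=0 RW=0 US=1 PS=0]
  ⇒ fault: PAGE_NOT_PRESENT  — 2 lookups
#2 VA=0x98142C0E1D9 (w,user):
  L0: frame=0x28 idx=19 entry=0x36007 [P=1 RW=1 US=1 PS=0]
  L1: frame=0x36 idx=5 entry=0x37007 [P=1 RW=1 US=1 PS=0]
  L2: frame=0x37 idx=22 entry=0x39007 [P=1 RW=1 US=1 PS=0]
  L3: frame=0x39 idx=14 entry=0x3A007 [P=1 RW=1 US=1 PS=0]
  ✓ 0x3A1D9  — 4 lookups
#3 VA=0xB068140D99D (w,user):
  L0: frame=0x28 idx=22 entry=0x3D007 [P=1 RW=1 US=1 PS=0]
  L1: frame=0x3D idx=26 entry=0x41007 [P=1 RW=1 US=1 PS=0]
  L2: frame=0x41 idx=10 entry=0x42007 [P=1 RW=1 US=1 PS=0]
  L3: frame=0x42 idx=13 entry=0x44007 [P=1 RW=1 US=1 PS=0]
  ✓ 0x4499D  — 4 lookups
#4 VA=0xF86C1600FBC (r,user):
  L0: frame=0x28 idx=31 entry=0x45007 [P=1 RW=1 US=1 PS=0]
  L1: frame=0x45 idx=27 entry=0x47007 [P=1 RW=1 US=1 PS=0]
  L2: frame=0x47 idx=11 entry=0x4A007 [P=1 RW=1 US=1 PS=0]
  L3: frame=0x4A idx=0 entry=0x4D007 [P=1 RW=1 US=1 PS=0]
  ✓ 0x4DFBC  — 4 lookups
#5 VA=0x58300A420 (r,kernel):
  L0: frame=0x28 idx=0 entry=0x51007 [P=1 RW=1 US=1 PS=0]
  L1: frame=0x51 idx=22 entry=0x55007 [P=1 RW=1 US=1 PS=0]
  L2: frame=0x55 idx=24 entry=0x56007 [P=1 RW=1 US=1 PS=0]
  L3: frame=0x56 idx=10 entry=0x5A007 [P=1 RW=1 US=1 PS=0]
  ✓ 0x5A420  — 4 lookups

Entries read for #5: 4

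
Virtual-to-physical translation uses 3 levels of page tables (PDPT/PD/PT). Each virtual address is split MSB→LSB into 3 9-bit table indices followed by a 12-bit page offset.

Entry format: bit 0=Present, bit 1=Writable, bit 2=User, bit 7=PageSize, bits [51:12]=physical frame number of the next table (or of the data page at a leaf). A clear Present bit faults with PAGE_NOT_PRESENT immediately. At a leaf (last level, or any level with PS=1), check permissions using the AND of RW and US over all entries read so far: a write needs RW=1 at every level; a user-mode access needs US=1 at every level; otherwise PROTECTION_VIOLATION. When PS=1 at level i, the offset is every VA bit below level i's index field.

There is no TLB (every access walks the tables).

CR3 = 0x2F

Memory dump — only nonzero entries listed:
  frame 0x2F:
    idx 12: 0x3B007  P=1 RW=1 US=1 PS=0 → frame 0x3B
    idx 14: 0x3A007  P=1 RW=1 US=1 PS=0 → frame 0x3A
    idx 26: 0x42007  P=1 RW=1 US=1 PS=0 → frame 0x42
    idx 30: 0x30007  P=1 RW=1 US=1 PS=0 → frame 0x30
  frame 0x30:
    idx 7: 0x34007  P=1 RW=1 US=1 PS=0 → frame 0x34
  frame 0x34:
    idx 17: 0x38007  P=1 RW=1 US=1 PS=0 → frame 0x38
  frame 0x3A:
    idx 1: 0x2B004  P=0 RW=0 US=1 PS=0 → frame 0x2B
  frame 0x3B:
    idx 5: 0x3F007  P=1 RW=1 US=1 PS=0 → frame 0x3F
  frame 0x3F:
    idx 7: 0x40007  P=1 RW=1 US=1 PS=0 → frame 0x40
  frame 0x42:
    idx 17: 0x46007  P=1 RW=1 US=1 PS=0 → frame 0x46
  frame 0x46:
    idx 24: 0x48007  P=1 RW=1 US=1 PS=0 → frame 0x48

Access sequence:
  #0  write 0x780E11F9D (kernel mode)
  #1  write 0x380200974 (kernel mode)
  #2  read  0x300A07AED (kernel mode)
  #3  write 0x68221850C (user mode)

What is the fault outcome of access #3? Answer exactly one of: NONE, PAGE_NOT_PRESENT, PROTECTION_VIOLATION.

Walk each access:
#0 VA=0x780E11F9D (w,kernel):
  L0: frame=0x2F idx=30 entry=0x30007 [P=1 RW=1 US=1 PS=0]
  L1: frame=0x30 idx=7 entry=0x34007 [P=1 RW=1 US=1 PS=0]
  L2: frame=0x34 idx=17 entry=0x38007 [P=1 RW=1 US=1 PS=0]
  → PA=0x38F9D  (3 entries read)
#1 VA=0x380200974 (w,kernel):
  L0: frame=0x2F idx=14 entry=0x3A007 [P=1 RW=1 US=1 PS=0]
  L1: frame=0x3A idx=1 entry=0x2B004 [P=0 RW=0 US=1 PS=0]
  → PAGE_NOT_PRESENT  (2 entries read)
#2 VA=0x300A07AED (r,kernel):
  L0: frame=0x2F idx=12 entry=0x3B007 [P=1 RW=1 US=1 PS=0]
  L1: frame=0x3B idx=5 entry=0x3F007 [P=1 RW=1 US=1 PS=0]
  L2: frame=0x3F idx=7 entry=0x40007 [P=1 RW=1 US=1 PS=0]
  → PA=0x40AED  (3 entries read)
#3 VA=0x68221850C (w,user):
  L0: frame=0x2F idx=26 entry=0x42007 [P=1 RW=1 US=1 PS=0]
  L1: frame=0x42 idx=17 entry=0x46007 [P=1 RW=1 US=1 PS=0]
  L2: frame=0x46 idx=24 entry=0x48007 [P=1 RW=1 US=1 PS=0]
  → PA=0x4850C  (3 entries read)

Access #3 fault: NONE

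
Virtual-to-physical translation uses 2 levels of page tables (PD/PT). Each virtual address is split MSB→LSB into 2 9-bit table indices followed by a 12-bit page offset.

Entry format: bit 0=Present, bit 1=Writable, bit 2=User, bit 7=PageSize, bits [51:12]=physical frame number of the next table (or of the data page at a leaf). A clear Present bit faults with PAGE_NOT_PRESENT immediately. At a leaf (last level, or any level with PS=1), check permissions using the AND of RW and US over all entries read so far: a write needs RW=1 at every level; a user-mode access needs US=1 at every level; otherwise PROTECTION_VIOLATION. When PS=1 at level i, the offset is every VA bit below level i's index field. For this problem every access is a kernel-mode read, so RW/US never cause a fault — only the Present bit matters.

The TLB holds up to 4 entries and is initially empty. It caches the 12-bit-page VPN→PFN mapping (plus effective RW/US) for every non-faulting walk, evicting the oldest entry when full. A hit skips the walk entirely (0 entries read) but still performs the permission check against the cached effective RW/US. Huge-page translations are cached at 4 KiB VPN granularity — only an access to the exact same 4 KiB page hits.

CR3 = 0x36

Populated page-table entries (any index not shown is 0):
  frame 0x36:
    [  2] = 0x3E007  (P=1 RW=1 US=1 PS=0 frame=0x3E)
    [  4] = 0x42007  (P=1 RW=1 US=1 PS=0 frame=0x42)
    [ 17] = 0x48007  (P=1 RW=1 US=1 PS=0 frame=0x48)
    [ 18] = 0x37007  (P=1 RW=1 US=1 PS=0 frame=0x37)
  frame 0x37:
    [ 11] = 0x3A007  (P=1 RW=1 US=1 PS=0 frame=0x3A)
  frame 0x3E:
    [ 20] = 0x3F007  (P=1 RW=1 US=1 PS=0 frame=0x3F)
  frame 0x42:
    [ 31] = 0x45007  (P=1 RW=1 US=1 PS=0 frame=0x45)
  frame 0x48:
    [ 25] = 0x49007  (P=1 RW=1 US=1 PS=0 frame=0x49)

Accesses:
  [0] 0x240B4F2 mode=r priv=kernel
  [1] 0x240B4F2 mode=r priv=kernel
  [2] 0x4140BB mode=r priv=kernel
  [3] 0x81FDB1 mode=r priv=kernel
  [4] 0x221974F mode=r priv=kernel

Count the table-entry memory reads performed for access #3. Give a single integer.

Per-access translation:
#0 VA=0x240B4F2 (r,kernel):
  L0: frame=0x36 idx=18 entry=0x37007 [P=1 RW=1 US=1 PS=0]
  L1: frame=0x37 idx=11 entry=0x3A007 [P=1 RW=1 US=1 PS=0]
  ⇒ phys 0x3A4F2  [2 reads]
#1 VA=0x240B4F2 (r,kernel):
  TLB hit vpn=0x240B → PA=0x3A4F2
#2 VA=0x4140BB (r,kernel):
  L0: frame=0x36 idx=2 entry=0x3E007 [P=1 RW=1 US=1 PS=0]
  L1: frame=0x3E idx=20 entry=0x3F007 [P=1 RW=1 US=1 PS=0]
  ⇒ phys 0x3F0BB  [2 reads]
#3 VA=0x81FDB1 (r,kernel):
  L0: frame=0x36 idx=4 entry=0x42007 [P=1 RW=1 US=1 PS=0]
  L1: frame=0x42 idx=31 entry=0x45007 [P=1 RW=1 US=1 PS=0]
  ⇒ phys 0x45DB1  [2 reads]
#4 VA=0x221974F (r,kernel):
  L0: frame=0x36 idx=17 entry=0x48007 [P=1 RW=1 US=1 PS=0]
  L1: frame=0x48 idx=25 entry=0x49007 [P=1 RW=1 US=1 PS=0]
  ⇒ phys 0x4974F  [2 reads]

Entries read for #3: 2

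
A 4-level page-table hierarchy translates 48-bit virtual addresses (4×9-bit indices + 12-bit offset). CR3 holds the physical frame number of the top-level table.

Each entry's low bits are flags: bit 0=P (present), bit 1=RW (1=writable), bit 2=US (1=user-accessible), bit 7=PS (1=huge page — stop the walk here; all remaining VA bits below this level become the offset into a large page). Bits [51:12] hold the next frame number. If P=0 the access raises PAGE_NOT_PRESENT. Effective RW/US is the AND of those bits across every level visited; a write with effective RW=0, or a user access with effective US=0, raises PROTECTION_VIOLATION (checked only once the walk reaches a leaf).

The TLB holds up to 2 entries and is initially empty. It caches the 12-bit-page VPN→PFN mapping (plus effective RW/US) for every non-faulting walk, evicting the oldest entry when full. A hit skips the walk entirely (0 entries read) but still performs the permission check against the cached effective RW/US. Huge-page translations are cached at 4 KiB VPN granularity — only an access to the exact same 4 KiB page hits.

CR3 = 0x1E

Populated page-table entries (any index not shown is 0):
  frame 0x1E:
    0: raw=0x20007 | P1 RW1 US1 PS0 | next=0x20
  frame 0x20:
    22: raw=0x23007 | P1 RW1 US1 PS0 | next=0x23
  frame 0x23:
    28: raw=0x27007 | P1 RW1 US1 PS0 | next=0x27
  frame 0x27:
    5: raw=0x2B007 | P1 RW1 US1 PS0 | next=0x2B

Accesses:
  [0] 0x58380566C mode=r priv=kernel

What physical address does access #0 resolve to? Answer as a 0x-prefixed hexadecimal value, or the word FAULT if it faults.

Trace:
#0 VA=0x58380566C (r,kernel):
  L0: frame=0x1E idx=0 entry=0x20007 [P=1 RW=1 US=1 PS=0]
  L1: frame=0x20 idx=22 entry=0x23007 [P=1 RW=1 US=1 PS=0]
  L2: frame=0x23 idx=28 entry=0x27007 [P=1 RW=1 US=1 PS=0]
  L3: frame=0x27 idx=5 entry=0x2B007 [P=1 RW=1 US=1 PS=0]
  → PA=0x2B66C  (4 entries read)

Access #0 PA: 0x2B66C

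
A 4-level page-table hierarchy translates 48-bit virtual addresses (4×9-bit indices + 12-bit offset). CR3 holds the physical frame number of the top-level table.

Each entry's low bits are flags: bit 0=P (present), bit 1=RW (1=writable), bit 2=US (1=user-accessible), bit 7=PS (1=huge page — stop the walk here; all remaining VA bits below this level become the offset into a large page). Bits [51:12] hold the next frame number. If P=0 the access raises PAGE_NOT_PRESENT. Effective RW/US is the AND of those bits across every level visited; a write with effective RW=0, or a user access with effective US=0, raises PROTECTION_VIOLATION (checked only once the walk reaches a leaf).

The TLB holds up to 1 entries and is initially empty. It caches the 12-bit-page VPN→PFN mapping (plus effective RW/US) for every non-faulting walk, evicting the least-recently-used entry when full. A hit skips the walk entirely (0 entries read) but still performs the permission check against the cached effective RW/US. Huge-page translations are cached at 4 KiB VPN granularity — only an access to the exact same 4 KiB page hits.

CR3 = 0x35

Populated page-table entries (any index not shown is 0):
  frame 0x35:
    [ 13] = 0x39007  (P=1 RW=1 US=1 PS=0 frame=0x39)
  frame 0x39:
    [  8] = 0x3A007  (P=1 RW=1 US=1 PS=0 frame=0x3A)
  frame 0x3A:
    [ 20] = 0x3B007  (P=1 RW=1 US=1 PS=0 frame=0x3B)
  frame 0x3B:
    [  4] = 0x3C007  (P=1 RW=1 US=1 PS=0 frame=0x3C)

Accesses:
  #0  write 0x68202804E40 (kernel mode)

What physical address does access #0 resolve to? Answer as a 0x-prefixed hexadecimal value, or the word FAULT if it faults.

Trace:
#0 VA=0x68202804E40 (w,kernel):
  L0: frame=0x35 idx=13 entry=0x39007 [P=1 RW=1 US=1 PS=0]
  L1: frame=0x39 idx=8 entry=0x3A007 [P=1 RW=1 US=1 PS=0]
  L2: frame=0x3A idx=20 entry=0x3B007 [P=1 RW=1 US=1 PS=0]
  L3: frame=0x3B idx=4 entry=0x3C007 [P=1 RW=1 US=1 PS=0]
  ⇒ phys 0x3CE40  [4 reads]

Access #0 PA: 0x3CE40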